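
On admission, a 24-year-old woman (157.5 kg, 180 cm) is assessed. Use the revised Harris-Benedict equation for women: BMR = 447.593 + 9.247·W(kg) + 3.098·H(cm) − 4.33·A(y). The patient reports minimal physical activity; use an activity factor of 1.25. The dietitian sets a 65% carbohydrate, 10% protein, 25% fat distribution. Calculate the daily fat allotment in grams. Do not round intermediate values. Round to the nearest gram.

Harris-Benedict: BMR = 447.593 + 9.247(157.5) + 3.098(180) − 4.33(24) = 2357.7155 kcal/day.
TEE = 2357.7155 × 1.25 = 2947.1444 kcal/day.
Fat energy = 25% × 2947.1444 = 736.7861 kcal.
Fat = 736.7861 ÷ 9 kcal/g = 81.8651 g.

82 g/day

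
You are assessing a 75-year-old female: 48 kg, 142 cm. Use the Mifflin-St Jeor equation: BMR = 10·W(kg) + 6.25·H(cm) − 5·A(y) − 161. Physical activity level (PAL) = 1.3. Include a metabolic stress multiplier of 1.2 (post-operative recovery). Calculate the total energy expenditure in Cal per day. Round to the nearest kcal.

1297 Cal per day

Mifflin-St Jeor (female): BMR = 10(48) + 6.25(142) − 5(75) − 161 = 480 + 887.5 − 375 − 161 = 831.5 kcal/day.
TEE = BMR × activity factor = 831.5 × 1.3 = 1080.95 kcal/day.
Apply stress factor: 1080.95 × 1.2 = 1297.14 kcal/day.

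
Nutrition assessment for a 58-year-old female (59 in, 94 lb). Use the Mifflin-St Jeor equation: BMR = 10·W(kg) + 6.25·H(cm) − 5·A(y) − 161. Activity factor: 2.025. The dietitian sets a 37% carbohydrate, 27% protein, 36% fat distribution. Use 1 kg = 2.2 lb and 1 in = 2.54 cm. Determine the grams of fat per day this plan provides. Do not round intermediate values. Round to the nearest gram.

Convert to metric: weight = 94 ÷ 2.2 = 42.7273 kg; height = 59 × 2.54 = 149.86 cm.
Mifflin-St Jeor (female): BMR = 10(42.7273) + 6.25(149.86) − 5(58) − 161 = 427.2727 + 936.625 − 290 − 161 = 912.8977 kcal/day.
TEE = 912.8977 × 2.025 = 1848.6179 kcal/day.
Fat energy = 36% × 1848.6179 = 665.5024 kcal.
Fat = 665.5024 ÷ 9 kcal/g = 73.9447 g.

74 g/day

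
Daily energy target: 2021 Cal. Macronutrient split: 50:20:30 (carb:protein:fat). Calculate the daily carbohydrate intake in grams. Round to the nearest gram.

253 g/day

Carbohydrate energy = 50% × 2021 = 1010.5 kcal.
At 4 kcal/g: 1010.5 ÷ 4 = 252.625 g.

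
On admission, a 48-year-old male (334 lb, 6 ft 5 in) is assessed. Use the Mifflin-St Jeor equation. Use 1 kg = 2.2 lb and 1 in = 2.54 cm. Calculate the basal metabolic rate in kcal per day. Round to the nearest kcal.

Convert to metric: weight = 334 ÷ 2.2 = 151.8182 kg; height = (6×12 + 5) × 2.54 = 77 × 2.54 = 195.58 cm.
Mifflin-St Jeor (male): BMR = 10(151.8182) + 6.25(195.58) − 5(48) + 5 = 1518.1818 + 1222.375 − 240 + 5 = 2505.5568 kcal/day.

2506 kcal per day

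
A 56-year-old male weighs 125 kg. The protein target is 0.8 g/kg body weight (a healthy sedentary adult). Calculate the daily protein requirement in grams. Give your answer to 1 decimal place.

100.0 g/day

Protein = 0.8 g/kg × 125 kg = 100 g/day.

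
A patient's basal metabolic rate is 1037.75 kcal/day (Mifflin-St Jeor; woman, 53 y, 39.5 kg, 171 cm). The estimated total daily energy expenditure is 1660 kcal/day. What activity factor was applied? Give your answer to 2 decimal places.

Activity factor = TEE ÷ BMR = 1660 ÷ 1037.75 = 1.6.

1.60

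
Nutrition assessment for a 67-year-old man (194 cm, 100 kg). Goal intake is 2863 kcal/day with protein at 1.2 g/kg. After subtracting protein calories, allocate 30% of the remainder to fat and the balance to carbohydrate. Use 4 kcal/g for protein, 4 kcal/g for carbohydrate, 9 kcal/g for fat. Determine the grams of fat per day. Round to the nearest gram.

79 g/day

Protein = 1.2 × 100 = 120 g → 120 × 4 = 480 kcal.
Non-protein calories = 2863 − 480 = 2383 kcal.
Fat: 30% × 2383 = 714.9 kcal; carbohydrate: 1668.1 kcal.
Fat: 714.9 kcal ÷ 9 kcal/g = 79.4333 g.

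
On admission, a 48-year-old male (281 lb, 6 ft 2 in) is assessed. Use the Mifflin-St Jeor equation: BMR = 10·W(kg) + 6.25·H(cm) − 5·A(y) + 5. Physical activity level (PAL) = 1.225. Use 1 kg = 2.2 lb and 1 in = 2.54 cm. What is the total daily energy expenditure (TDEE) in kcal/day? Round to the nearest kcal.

2716 kcal/day

Convert to metric: weight = 281 ÷ 2.2 = 127.7273 kg; height = (6×12 + 2) × 2.54 = 74 × 2.54 = 187.96 cm.
Mifflin-St Jeor (male): BMR = 10(127.7273) + 6.25(187.96) − 5(48) + 5 = 1277.2727 + 1174.75 − 240 + 5 = 2217.0227 kcal/day.
TEE = BMR × activity factor = 2217.0227 × 1.225 = 2715.8528 kcal/day.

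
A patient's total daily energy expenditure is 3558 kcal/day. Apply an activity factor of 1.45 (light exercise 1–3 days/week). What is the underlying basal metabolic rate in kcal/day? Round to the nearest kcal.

BMR = TEE ÷ activity factor = 3558 ÷ 1.45 = 2453.7931 kcal/day.

2454 kcal/day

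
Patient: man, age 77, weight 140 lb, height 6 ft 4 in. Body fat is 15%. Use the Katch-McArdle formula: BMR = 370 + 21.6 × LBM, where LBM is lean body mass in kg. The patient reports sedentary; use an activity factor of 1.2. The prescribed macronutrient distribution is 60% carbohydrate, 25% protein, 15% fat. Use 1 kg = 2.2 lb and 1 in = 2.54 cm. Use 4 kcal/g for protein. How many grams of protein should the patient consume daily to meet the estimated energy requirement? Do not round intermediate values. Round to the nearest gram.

Convert to metric: weight = 140 ÷ 2.2 = 63.6364 kg; height = (6×12 + 4) × 2.54 = 76 × 2.54 = 193.04 cm.
LBM = 63.6364 × (1 − 0.15) = 54.0909 kg. Katch-McArdle: BMR = 370 + 21.6 × 54.0909 = 1538.3636 kcal/day.
TEE = 1538.3636 × 1.2 = 1846.0364 kcal/day.
Protein energy = 25% × 1846.0364 = 461.5091 kcal.
Protein = 461.5091 ÷ 4 kcal/g = 115.3773 g.

115 g/day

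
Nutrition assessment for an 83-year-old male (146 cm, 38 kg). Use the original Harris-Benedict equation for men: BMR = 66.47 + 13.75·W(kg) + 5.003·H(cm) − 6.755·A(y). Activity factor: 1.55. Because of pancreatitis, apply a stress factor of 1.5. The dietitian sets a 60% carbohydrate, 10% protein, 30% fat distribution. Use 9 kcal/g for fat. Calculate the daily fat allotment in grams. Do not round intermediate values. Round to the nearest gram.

Harris-Benedict: BMR = 66.47 + 13.75(38) + 5.003(146) − 6.755(83) = 758.743 kcal/day.
TEE = 758.743 × 1.55 = 1176.0517 kcal/day.
With stress factor 1.5: 1176.0517 × 1.5 = 1764.0775 kcal/day.
Fat energy = 30% × 1764.0775 = 529.2232 kcal.
Fat = 529.2232 ÷ 9 kcal/g = 58.8026 g.

59 g/day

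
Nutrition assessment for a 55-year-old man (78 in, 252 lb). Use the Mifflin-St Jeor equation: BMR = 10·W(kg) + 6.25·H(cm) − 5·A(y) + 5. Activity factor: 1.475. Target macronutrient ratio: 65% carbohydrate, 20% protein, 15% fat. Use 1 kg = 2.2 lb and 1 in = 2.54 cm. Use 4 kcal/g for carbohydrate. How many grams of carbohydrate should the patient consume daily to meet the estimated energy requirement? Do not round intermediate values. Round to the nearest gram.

507 g/day

Convert to metric: weight = 252 ÷ 2.2 = 114.5455 kg; height = 78 × 2.54 = 198.12 cm.
Mifflin-St Jeor (male): BMR = 10(114.5455) + 6.25(198.12) − 5(55) + 5 = 1145.4545 + 1238.25 − 275 + 5 = 2113.7045 kcal/day.
TEE = 2113.7045 × 1.475 = 3117.7142 kcal/day.
Carbohydrate energy = 65% × 3117.7142 = 2026.5142 kcal.
Carbohydrate = 2026.5142 ÷ 4 kcal/g = 506.6286 g.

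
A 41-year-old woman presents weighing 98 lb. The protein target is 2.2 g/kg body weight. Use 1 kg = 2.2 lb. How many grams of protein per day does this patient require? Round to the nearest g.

98 g/day

Weight in kg = 98 ÷ 2.2 = 44.5455 kg.
Protein = 2.2 g/kg × 44.5455 kg = 98 g/day.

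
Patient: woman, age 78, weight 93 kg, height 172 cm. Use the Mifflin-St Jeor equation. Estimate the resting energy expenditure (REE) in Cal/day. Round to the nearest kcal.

1454 Cal/day

Mifflin-St Jeor (female): BMR = 10(93) + 6.25(172) − 5(78) − 161 = 930 + 1075 − 390 − 161 = 1454 kcal/day.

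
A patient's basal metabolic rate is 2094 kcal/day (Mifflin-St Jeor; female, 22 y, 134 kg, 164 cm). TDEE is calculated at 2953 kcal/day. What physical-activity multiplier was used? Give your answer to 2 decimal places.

1.41

Activity factor = TEE ÷ BMR = 2953 ÷ 2094 = 1.41.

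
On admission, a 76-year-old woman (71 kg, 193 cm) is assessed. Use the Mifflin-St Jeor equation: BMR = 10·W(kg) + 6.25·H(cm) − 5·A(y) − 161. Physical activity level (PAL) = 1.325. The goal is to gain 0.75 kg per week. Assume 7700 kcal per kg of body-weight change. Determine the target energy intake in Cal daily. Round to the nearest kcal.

Mifflin-St Jeor (female): BMR = 10(71) + 6.25(193) − 5(76) − 161 = 710 + 1206.25 − 380 − 161 = 1375.25 kcal/day.
TEE = 1375.25 × 1.325 = 1822.2063 kcal/day.
Required daily surplus = 0.75 × 7700 ÷ 7 = 825 kcal/day.
Target intake = 1822.2063 + 825 = 2647.2063 kcal/day.

2647 Cal daily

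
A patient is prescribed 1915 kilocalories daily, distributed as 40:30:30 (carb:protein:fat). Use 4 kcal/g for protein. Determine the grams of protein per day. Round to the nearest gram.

144 g/day

Protein energy = 30% × 1915 = 574.5 kcal.
At 4 kcal/g: 574.5 ÷ 4 = 143.625 g.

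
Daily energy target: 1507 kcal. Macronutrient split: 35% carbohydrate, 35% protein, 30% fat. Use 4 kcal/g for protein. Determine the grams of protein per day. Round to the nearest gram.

Protein energy = 35% × 1507 = 527.45 kcal.
At 4 kcal/g: 527.45 ÷ 4 = 131.8625 g.

132 g/day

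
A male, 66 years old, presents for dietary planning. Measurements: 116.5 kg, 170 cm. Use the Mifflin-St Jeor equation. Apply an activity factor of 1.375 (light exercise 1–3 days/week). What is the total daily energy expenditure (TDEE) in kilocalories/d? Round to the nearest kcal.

Mifflin-St Jeor (male): BMR = 10(116.5) + 6.25(170) − 5(66) + 5 = 1165 + 1062.5 − 330 + 5 = 1902.5 kcal/day.
TEE = BMR × activity factor = 1902.5 × 1.375 = 2615.9375 kcal/day.

2616 kilocalories/d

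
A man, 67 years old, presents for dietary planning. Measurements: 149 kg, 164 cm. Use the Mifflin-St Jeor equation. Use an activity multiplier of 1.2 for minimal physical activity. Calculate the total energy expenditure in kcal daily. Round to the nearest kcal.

2622 kcal daily

Mifflin-St Jeor (male): BMR = 10(149) + 6.25(164) − 5(67) + 5 = 1490 + 1025 − 335 + 5 = 2185 kcal/day.
TEE = BMR × activity factor = 2185 × 1.2 = 2622 kcal/day.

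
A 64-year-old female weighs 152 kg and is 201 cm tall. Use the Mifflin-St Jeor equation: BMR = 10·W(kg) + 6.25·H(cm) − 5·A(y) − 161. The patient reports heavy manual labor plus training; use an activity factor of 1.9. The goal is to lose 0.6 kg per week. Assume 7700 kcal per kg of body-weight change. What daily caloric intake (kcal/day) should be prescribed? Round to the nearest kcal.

3701 kcal/day

Mifflin-St Jeor (female): BMR = 10(152) + 6.25(201) − 5(64) − 161 = 1520 + 1256.25 − 320 − 161 = 2295.25 kcal/day.
TEE = 2295.25 × 1.9 = 4360.975 kcal/day.
Required daily deficit = 0.6 × 7700 ÷ 7 = 660 kcal/day.
Target intake = 4360.975 − 660 = 3700.975 kcal/day.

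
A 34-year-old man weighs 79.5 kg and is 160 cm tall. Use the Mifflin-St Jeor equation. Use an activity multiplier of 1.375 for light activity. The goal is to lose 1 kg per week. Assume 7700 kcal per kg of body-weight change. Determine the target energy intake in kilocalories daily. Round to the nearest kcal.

1141 kilocalories daily

Mifflin-St Jeor (male): BMR = 10(79.5) + 6.25(160) − 5(34) + 5 = 795 + 1000 − 170 + 5 = 1630 kcal/day.
TEE = 1630 × 1.375 = 2241.25 kcal/day.
Required daily deficit = 1 × 7700 ÷ 7 = 1100 kcal/day.
Target intake = 2241.25 − 1100 = 1141.25 kcal/day.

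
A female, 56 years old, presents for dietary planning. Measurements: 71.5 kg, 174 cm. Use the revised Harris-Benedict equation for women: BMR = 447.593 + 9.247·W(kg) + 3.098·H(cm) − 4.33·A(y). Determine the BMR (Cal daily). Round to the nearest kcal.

1405 Cal daily

Harris-Benedict: BMR = 447.593 + 9.247(71.5) + 3.098(174) − 4.33(56) = 1405.3255 kcal/day.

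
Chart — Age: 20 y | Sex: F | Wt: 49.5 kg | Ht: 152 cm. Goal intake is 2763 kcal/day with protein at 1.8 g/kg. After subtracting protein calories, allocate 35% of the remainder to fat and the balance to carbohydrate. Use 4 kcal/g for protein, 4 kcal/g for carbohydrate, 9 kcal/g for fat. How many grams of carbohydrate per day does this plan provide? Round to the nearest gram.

Protein = 1.8 × 49.5 = 89.1 g → 89.1 × 4 = 356.4 kcal.
Non-protein calories = 2763 − 356.4 = 2406.6 kcal.
Fat: 35% × 2406.6 = 842.31 kcal; carbohydrate: 1564.29 kcal.
Carbohydrate: 1564.29 kcal ÷ 4 kcal/g = 391.0725 g.

391 g/day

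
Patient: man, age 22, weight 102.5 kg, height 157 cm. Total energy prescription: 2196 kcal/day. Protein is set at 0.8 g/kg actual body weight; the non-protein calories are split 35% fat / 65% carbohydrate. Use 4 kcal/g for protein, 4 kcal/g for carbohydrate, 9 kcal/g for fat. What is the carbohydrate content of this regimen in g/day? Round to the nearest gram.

304 g/day

Protein = 0.8 × 102.5 = 82 g → 82 × 4 = 328 kcal.
Non-protein calories = 2196 − 328 = 1868 kcal.
Fat: 35% × 1868 = 653.8 kcal; carbohydrate: 1214.2 kcal.
Carbohydrate: 1214.2 kcal ÷ 4 kcal/g = 303.55 g.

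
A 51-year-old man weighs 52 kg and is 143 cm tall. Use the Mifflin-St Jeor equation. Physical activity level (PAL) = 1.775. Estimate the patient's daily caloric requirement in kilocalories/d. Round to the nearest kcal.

Mifflin-St Jeor (male): BMR = 10(52) + 6.25(143) − 5(51) + 5 = 520 + 893.75 − 255 + 5 = 1163.75 kcal/day.
TEE = BMR × activity factor = 1163.75 × 1.775 = 2065.6563 kcal/day.

2066 kilocalories/d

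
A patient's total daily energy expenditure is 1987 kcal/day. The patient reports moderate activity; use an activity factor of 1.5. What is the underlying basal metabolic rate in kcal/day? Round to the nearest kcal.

BMR = TEE ÷ activity factor = 1987 ÷ 1.5 = 1324.6667 kcal/day.

1325 kcal/day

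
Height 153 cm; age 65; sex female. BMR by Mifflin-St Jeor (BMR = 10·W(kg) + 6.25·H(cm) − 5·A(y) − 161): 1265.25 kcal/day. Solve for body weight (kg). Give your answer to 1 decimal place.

1265.25 = 10·W + 6.25(153) − 5(65) − 161
10·W = 1265.25 − 470.25 = 795, so W = 79.5 kg.

79.5 kg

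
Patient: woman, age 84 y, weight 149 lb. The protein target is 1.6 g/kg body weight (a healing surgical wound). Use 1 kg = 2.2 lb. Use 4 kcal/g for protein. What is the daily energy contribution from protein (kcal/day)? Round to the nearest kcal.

Weight in kg = 149 ÷ 2.2 = 67.7273 kg.
Protein = 1.6 g/kg × 67.7273 kg = 108.3636 g/day.
Protein energy = 108.3636 g × 4 kcal/g = 433.4545 kcal/day.

433 kcal/day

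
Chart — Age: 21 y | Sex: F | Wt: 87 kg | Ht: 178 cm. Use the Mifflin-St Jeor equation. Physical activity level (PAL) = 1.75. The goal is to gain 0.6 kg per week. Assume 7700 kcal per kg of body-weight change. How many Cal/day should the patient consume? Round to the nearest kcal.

Mifflin-St Jeor (female): BMR = 10(87) + 6.25(178) − 5(21) − 161 = 870 + 1112.5 − 105 − 161 = 1716.5 kcal/day.
TEE = 1716.5 × 1.75 = 3003.875 kcal/day.
Required daily surplus = 0.6 × 7700 ÷ 7 = 660 kcal/day.
Target intake = 3003.875 + 660 = 3663.875 kcal/day.

3664 Cal/day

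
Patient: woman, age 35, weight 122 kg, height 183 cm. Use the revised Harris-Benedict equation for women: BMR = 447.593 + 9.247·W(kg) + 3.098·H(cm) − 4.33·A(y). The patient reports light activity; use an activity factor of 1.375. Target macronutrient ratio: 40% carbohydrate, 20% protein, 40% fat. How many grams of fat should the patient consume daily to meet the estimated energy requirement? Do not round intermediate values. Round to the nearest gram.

122 g/day

Harris-Benedict: BMR = 447.593 + 9.247(122) + 3.098(183) − 4.33(35) = 1991.111 kcal/day.
TEE = 1991.111 × 1.375 = 2737.7776 kcal/day.
Fat energy = 40% × 2737.7776 = 1095.1111 kcal.
Fat = 1095.1111 ÷ 9 kcal/g = 121.679 g.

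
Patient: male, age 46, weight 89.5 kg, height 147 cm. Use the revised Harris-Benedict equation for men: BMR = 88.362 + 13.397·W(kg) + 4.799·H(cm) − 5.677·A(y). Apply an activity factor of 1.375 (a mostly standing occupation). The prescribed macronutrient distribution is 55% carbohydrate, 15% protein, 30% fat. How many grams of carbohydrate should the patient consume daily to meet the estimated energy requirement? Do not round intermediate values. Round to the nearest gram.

327 g/day

Harris-Benedict: BMR = 88.362 + 13.397(89.5) + 4.799(147) − 5.677(46) = 1731.7045 kcal/day.
TEE = 1731.7045 × 1.375 = 2381.0937 kcal/day.
Carbohydrate energy = 55% × 2381.0937 = 1309.6015 kcal.
Carbohydrate = 1309.6015 ÷ 4 kcal/g = 327.4004 g.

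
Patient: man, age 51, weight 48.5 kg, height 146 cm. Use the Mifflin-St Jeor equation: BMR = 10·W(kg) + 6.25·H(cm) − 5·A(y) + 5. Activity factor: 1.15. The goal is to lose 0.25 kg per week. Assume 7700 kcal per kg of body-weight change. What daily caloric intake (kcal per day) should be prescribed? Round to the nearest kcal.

Mifflin-St Jeor (male): BMR = 10(48.5) + 6.25(146) − 5(51) + 5 = 485 + 912.5 − 255 + 5 = 1147.5 kcal/day.
TEE = 1147.5 × 1.15 = 1319.625 kcal/day.
Required daily deficit = 0.25 × 7700 ÷ 7 = 275 kcal/day.
Target intake = 1319.625 − 275 = 1044.625 kcal/day.

1045 kcal per day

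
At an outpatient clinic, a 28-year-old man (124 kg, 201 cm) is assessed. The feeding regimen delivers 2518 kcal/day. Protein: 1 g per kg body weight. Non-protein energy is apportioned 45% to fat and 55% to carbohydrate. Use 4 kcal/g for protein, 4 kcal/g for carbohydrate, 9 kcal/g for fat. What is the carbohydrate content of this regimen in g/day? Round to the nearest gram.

278 g/day

Protein = 1 × 124 = 124 g → 124 × 4 = 496 kcal.
Non-protein calories = 2518 − 496 = 2022 kcal.
Fat: 45% × 2022 = 909.9 kcal; carbohydrate: 1112.1 kcal.
Carbohydrate: 1112.1 kcal ÷ 4 kcal/g = 278.025 g.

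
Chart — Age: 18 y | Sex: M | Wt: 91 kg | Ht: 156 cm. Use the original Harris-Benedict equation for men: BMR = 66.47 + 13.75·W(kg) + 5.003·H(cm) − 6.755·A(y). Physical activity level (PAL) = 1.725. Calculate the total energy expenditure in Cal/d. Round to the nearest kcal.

Harris-Benedict: BMR = 66.47 + 13.75(91) + 5.003(156) − 6.755(18) = 1976.598 kcal/day.
TEE = BMR × activity factor = 1976.598 × 1.725 = 3409.6316 kcal/day.

3410 Cal/d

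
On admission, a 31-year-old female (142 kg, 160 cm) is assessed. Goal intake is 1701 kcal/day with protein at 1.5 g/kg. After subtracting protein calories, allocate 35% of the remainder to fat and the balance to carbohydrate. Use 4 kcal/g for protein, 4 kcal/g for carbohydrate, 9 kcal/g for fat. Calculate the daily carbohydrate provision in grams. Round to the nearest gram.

138 g/day

Protein = 1.5 × 142 = 213 g → 213 × 4 = 852 kcal.
Non-protein calories = 1701 − 852 = 849 kcal.
Fat: 35% × 849 = 297.15 kcal; carbohydrate: 551.85 kcal.
Carbohydrate: 551.85 kcal ÷ 4 kcal/g = 137.9625 g.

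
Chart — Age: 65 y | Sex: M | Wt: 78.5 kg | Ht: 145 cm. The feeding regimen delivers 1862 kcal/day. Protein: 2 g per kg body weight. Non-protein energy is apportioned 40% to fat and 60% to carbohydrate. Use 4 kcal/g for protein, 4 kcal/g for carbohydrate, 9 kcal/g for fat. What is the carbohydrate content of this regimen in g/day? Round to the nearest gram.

Protein = 2 × 78.5 = 157 g → 157 × 4 = 628 kcal.
Non-protein calories = 1862 − 628 = 1234 kcal.
Fat: 40% × 1234 = 493.6 kcal; carbohydrate: 740.4 kcal.
Carbohydrate: 740.4 kcal ÷ 4 kcal/g = 185.1 g.

185 g/day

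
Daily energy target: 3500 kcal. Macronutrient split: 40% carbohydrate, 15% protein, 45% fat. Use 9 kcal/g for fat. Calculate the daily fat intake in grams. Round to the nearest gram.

175 g/day

Fat energy = 45% × 3500 = 1575 kcal.
At 9 kcal/g: 1575 ÷ 9 = 175 g.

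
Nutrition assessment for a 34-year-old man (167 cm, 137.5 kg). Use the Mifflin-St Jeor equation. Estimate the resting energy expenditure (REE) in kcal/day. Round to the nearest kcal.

2254 kcal/day

Mifflin-St Jeor (male): BMR = 10(137.5) + 6.25(167) − 5(34) + 5 = 1375 + 1043.75 − 170 + 5 = 2253.75 kcal/day.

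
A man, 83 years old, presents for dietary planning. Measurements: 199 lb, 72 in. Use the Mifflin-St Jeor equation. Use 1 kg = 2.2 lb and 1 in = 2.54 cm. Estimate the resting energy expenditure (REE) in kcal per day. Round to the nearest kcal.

1638 kcal per day

Convert to metric: weight = 199 ÷ 2.2 = 90.4545 kg; height = 72 × 2.54 = 182.88 cm.
Mifflin-St Jeor (male): BMR = 10(90.4545) + 6.25(182.88) − 5(83) + 5 = 904.5455 + 1143 − 415 + 5 = 1637.5455 kcal/day.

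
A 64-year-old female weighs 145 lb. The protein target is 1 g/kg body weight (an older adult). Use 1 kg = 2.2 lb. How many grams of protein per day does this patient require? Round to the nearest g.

Weight in kg = 145 ÷ 2.2 = 65.9091 kg.
Protein = 1 g/kg × 65.9091 kg = 65.9091 g/day.

66 g/day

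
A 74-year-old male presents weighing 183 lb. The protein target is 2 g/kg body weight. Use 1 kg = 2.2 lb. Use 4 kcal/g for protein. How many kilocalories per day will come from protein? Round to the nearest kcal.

Weight in kg = 183 ÷ 2.2 = 83.1818 kg.
Protein = 2 g/kg × 83.1818 kg = 166.3636 g/day.
Protein energy = 166.3636 g × 4 kcal/g = 665.4545 kcal/day.

665 kcal/day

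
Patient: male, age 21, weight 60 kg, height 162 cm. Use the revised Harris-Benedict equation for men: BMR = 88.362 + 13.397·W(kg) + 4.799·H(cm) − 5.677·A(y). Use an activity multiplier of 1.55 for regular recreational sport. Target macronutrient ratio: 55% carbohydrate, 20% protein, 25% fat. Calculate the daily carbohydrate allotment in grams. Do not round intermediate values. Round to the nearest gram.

Harris-Benedict: BMR = 88.362 + 13.397(60) + 4.799(162) − 5.677(21) = 1550.403 kcal/day.
TEE = 1550.403 × 1.55 = 2403.1247 kcal/day.
Carbohydrate energy = 55% × 2403.1247 = 1321.7186 kcal.
Carbohydrate = 1321.7186 ÷ 4 kcal/g = 330.4296 g.

330 g/day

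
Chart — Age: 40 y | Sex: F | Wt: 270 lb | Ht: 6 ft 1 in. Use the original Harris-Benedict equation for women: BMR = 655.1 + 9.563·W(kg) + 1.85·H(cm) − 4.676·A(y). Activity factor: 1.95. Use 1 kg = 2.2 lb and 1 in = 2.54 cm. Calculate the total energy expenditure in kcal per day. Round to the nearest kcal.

Convert to metric: weight = 270 ÷ 2.2 = 122.7273 kg; height = (6×12 + 1) × 2.54 = 73 × 2.54 = 185.42 cm.
Harris-Benedict: BMR = 655.1 + 9.563(122.7273) + 1.85(185.42) − 4.676(40) = 1984.7279 kcal/day.
TEE = BMR × activity factor = 1984.7279 × 1.95 = 3870.2194 kcal/day.

3870 kcal per day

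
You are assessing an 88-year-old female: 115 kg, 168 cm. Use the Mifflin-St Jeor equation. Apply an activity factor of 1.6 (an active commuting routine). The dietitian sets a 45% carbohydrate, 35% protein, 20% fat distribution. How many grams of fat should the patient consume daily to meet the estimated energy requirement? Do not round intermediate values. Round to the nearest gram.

Mifflin-St Jeor (female): BMR = 10(115) + 6.25(168) − 5(88) − 161 = 1150 + 1050 − 440 − 161 = 1599 kcal/day.
TEE = 1599 × 1.6 = 2558.4 kcal/day.
Fat energy = 20% × 2558.4 = 511.68 kcal.
Fat = 511.68 ÷ 9 kcal/g = 56.8533 g.

57 g/day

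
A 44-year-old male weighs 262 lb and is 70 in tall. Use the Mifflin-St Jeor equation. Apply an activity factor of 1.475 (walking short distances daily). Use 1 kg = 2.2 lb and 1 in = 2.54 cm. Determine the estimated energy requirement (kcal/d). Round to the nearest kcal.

Convert to metric: weight = 262 ÷ 2.2 = 119.0909 kg; height = 70 × 2.54 = 177.8 cm.
Mifflin-St Jeor (male): BMR = 10(119.0909) + 6.25(177.8) − 5(44) + 5 = 1190.9091 + 1111.25 − 220 + 5 = 2087.1591 kcal/day.
TEE = BMR × activity factor = 2087.1591 × 1.475 = 3078.5597 kcal/day.

3079 kcal/d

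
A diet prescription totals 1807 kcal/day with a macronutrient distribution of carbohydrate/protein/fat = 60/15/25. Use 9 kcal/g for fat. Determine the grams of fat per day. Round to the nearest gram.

Fat energy = 25% × 1807 = 451.75 kcal.
At 9 kcal/g: 451.75 ÷ 9 = 50.1944 g.

50 g/day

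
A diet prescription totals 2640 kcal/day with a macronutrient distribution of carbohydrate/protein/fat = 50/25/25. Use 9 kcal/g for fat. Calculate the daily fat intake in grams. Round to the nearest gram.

Fat energy = 25% × 2640 = 660 kcal.
At 9 kcal/g: 660 ÷ 9 = 73.3333 g.

73 g/day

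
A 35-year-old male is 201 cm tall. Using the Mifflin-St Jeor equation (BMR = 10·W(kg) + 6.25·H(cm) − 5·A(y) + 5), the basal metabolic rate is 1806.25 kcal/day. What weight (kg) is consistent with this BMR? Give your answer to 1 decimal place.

72.0 kg

1806.25 = 10·W + 6.25(201) − 5(35) + 5
10·W = 1806.25 − 1086.25 = 720, so W = 72 kg.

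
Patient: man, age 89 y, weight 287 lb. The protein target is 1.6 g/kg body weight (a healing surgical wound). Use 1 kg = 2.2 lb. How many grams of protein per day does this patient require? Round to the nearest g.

Weight in kg = 287 ÷ 2.2 = 130.4545 kg.
Protein = 1.6 g/kg × 130.4545 kg = 208.7273 g/day.

209 g/day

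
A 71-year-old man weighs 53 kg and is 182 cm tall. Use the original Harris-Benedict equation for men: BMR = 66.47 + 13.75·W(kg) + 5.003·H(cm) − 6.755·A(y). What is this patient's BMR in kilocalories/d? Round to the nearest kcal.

1226 kilocalories/d

Harris-Benedict: BMR = 66.47 + 13.75(53) + 5.003(182) − 6.755(71) = 1226.161 kcal/day.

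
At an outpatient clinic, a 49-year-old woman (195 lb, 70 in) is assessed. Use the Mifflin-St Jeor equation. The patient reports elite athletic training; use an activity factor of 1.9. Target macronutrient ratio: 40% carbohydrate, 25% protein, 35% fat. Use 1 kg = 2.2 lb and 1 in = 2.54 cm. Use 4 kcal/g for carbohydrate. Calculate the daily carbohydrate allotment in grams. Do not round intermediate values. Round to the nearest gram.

Convert to metric: weight = 195 ÷ 2.2 = 88.6364 kg; height = 70 × 2.54 = 177.8 cm.
Mifflin-St Jeor (female): BMR = 10(88.6364) + 6.25(177.8) − 5(49) − 161 = 886.3636 + 1111.25 − 245 − 161 = 1591.6136 kcal/day.
TEE = 1591.6136 × 1.9 = 3024.0659 kcal/day.
Carbohydrate energy = 40% × 3024.0659 = 1209.6264 kcal.
Carbohydrate = 1209.6264 ÷ 4 kcal/g = 302.4066 g.

302 g/day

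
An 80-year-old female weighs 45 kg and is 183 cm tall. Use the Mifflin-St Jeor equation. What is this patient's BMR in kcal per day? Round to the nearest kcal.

1033 kcal per day

Mifflin-St Jeor (female): BMR = 10(45) + 6.25(183) − 5(80) − 161 = 450 + 1143.75 − 400 − 161 = 1032.75 kcal/day.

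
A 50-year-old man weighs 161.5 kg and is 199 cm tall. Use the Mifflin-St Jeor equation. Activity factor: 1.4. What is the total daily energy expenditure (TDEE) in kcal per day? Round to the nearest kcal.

Mifflin-St Jeor (male): BMR = 10(161.5) + 6.25(199) − 5(50) + 5 = 1615 + 1243.75 − 250 + 5 = 2613.75 kcal/day.
TEE = BMR × activity factor = 2613.75 × 1.4 = 3659.25 kcal/day.

3659 kcal per day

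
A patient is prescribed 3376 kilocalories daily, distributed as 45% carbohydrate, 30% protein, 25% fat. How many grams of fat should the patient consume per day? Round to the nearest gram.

Fat energy = 25% × 3376 = 844 kcal.
At 9 kcal/g: 844 ÷ 9 = 93.7778 g.

94 g/day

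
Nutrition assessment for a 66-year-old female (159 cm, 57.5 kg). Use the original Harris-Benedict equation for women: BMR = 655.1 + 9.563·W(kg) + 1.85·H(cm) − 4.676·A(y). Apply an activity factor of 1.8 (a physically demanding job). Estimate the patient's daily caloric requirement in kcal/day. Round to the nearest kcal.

Harris-Benedict: BMR = 655.1 + 9.563(57.5) + 1.85(159) − 4.676(66) = 1190.5065 kcal/day.
TEE = BMR × activity factor = 1190.5065 × 1.8 = 2142.9117 kcal/day.

2143 kcal/day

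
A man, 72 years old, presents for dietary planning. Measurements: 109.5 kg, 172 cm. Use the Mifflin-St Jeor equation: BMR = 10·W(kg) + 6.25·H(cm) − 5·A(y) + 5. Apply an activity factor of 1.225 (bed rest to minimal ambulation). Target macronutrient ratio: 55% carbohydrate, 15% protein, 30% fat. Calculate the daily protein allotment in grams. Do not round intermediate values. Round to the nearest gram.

Mifflin-St Jeor (male): BMR = 10(109.5) + 6.25(172) − 5(72) + 5 = 1095 + 1075 − 360 + 5 = 1815 kcal/day.
TEE = 1815 × 1.225 = 2223.375 kcal/day.
Protein energy = 15% × 2223.375 = 333.5063 kcal.
Protein = 333.5063 ÷ 4 kcal/g = 83.3766 g.

83 g/day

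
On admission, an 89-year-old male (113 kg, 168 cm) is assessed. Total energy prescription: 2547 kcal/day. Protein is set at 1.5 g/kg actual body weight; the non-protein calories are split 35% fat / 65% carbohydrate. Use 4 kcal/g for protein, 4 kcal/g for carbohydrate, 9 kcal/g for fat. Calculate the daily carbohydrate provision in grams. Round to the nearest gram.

304 g/day

Protein = 1.5 × 113 = 169.5 g → 169.5 × 4 = 678 kcal.
Non-protein calories = 2547 − 678 = 1869 kcal.
Fat: 35% × 1869 = 654.15 kcal; carbohydrate: 1214.85 kcal.
Carbohydrate: 1214.85 kcal ÷ 4 kcal/g = 303.7125 g.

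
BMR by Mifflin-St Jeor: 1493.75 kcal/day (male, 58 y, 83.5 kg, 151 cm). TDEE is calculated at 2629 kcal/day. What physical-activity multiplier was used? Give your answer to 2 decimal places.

Activity factor = TEE ÷ BMR = 2629 ÷ 1493.75 = 1.76.

1.76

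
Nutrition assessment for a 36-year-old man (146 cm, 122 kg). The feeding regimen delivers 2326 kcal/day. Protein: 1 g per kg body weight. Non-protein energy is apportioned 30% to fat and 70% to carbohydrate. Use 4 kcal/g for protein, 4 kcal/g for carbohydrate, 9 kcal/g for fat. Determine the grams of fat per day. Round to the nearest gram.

Protein = 1 × 122 = 122 g → 122 × 4 = 488 kcal.
Non-protein calories = 2326 − 488 = 1838 kcal.
Fat: 30% × 1838 = 551.4 kcal; carbohydrate: 1286.6 kcal.
Fat: 551.4 kcal ÷ 9 kcal/g = 61.2667 g.

61 g/day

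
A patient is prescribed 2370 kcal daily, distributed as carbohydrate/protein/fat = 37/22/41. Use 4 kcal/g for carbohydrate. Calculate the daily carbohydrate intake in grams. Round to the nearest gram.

219 g/day

Carbohydrate energy = 37% × 2370 = 876.9 kcal.
At 4 kcal/g: 876.9 ÷ 4 = 219.225 g.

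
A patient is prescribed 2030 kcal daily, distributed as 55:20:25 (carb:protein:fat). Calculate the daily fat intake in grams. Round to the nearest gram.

56 g/day

Fat energy = 25% × 2030 = 507.5 kcal.
At 9 kcal/g: 507.5 ÷ 9 = 56.3889 g.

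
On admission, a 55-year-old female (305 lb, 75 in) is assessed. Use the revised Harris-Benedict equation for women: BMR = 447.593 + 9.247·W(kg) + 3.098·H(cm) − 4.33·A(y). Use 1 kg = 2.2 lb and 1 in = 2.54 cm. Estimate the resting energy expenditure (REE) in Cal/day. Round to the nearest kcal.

2082 Cal/day

Convert to metric: weight = 305 ÷ 2.2 = 138.6364 kg; height = 75 × 2.54 = 190.5 cm.
Harris-Benedict: BMR = 447.593 + 9.247(138.6364) + 3.098(190.5) − 4.33(55) = 2081.5825 kcal/day.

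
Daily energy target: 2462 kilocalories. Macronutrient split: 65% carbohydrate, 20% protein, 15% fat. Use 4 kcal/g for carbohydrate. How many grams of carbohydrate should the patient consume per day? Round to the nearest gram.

Carbohydrate energy = 65% × 2462 = 1600.3 kcal.
At 4 kcal/g: 1600.3 ÷ 4 = 400.075 g.

400 g/day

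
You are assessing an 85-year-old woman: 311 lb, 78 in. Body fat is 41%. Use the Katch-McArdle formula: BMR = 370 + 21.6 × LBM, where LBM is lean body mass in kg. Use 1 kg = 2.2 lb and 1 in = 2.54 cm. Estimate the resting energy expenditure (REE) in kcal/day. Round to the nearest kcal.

2172 kcal/day

Convert to metric: weight = 311 ÷ 2.2 = 141.3636 kg; height = 78 × 2.54 = 198.12 cm.
LBM = 141.3636 × (1 − 0.41) = 83.4045 kg. Katch-McArdle: BMR = 370 + 21.6 × 83.4045 = 2171.5382 kcal/day.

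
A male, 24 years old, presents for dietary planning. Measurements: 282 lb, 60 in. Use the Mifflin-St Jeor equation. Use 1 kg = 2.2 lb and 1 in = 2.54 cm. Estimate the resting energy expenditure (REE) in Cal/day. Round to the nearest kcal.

Convert to metric: weight = 282 ÷ 2.2 = 128.1818 kg; height = 60 × 2.54 = 152.4 cm.
Mifflin-St Jeor (male): BMR = 10(128.1818) + 6.25(152.4) − 5(24) + 5 = 1281.8182 + 952.5 − 120 + 5 = 2119.3182 kcal/day.

2119 Cal/day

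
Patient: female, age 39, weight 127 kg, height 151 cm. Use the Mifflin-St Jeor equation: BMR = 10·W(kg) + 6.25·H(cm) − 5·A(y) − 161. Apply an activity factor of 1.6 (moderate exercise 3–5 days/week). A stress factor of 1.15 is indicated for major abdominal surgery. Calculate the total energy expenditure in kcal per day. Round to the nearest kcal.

Mifflin-St Jeor (female): BMR = 10(127) + 6.25(151) − 5(39) − 161 = 1270 + 943.75 − 195 − 161 = 1857.75 kcal/day.
TEE = BMR × activity factor = 1857.75 × 1.6 = 2972.4 kcal/day.
Apply stress factor: 2972.4 × 1.15 = 3418.26 kcal/day.

3418 kcal per day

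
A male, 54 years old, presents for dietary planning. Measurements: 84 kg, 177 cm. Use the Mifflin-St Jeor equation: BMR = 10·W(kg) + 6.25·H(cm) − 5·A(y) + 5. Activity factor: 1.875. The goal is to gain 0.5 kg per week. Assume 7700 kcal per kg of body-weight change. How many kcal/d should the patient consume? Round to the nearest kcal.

3702 kcal/d

Mifflin-St Jeor (male): BMR = 10(84) + 6.25(177) − 5(54) + 5 = 840 + 1106.25 − 270 + 5 = 1681.25 kcal/day.
TEE = 1681.25 × 1.875 = 3152.3438 kcal/day.
Required daily surplus = 0.5 × 7700 ÷ 7 = 550 kcal/day.
Target intake = 3152.3438 + 550 = 3702.3438 kcal/day.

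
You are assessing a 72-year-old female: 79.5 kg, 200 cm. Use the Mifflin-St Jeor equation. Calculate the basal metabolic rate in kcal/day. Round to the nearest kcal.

1524 kcal/day

Mifflin-St Jeor (female): BMR = 10(79.5) + 6.25(200) − 5(72) − 161 = 795 + 1250 − 360 − 161 = 1524 kcal/day.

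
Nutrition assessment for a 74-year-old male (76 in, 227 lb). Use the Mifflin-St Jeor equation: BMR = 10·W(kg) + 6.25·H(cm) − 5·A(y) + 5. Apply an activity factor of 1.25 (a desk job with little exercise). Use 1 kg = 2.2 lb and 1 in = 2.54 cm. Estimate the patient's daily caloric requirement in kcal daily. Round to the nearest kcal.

Convert to metric: weight = 227 ÷ 2.2 = 103.1818 kg; height = 76 × 2.54 = 193.04 cm.
Mifflin-St Jeor (male): BMR = 10(103.1818) + 6.25(193.04) − 5(74) + 5 = 1031.8182 + 1206.5 − 370 + 5 = 1873.3182 kcal/day.
TEE = BMR × activity factor = 1873.3182 × 1.25 = 2341.6477 kcal/day.

2342 kcal daily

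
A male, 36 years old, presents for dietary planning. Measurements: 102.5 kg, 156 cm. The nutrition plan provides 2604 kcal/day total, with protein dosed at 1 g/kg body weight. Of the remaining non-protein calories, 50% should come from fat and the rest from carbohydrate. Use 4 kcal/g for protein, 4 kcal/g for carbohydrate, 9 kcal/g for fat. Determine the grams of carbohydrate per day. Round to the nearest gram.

274 g/day

Protein = 1 × 102.5 = 102.5 g → 102.5 × 4 = 410 kcal.
Non-protein calories = 2604 − 410 = 2194 kcal.
Fat: 50% × 2194 = 1097 kcal; carbohydrate: 1097 kcal.
Carbohydrate: 1097 kcal ÷ 4 kcal/g = 274.25 g.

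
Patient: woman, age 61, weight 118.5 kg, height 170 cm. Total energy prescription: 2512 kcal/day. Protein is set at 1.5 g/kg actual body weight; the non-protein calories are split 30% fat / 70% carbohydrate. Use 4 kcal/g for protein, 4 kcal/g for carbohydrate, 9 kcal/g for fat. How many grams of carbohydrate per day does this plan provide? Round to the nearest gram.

Protein = 1.5 × 118.5 = 177.75 g → 177.75 × 4 = 711 kcal.
Non-protein calories = 2512 − 711 = 1801 kcal.
Fat: 30% × 1801 = 540.3 kcal; carbohydrate: 1260.7 kcal.
Carbohydrate: 1260.7 kcal ÷ 4 kcal/g = 315.175 g.

315 g/day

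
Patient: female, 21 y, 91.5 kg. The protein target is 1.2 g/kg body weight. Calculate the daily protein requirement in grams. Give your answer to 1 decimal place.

109.8 g/day

Protein = 1.2 g/kg × 91.5 kg = 109.8 g/day.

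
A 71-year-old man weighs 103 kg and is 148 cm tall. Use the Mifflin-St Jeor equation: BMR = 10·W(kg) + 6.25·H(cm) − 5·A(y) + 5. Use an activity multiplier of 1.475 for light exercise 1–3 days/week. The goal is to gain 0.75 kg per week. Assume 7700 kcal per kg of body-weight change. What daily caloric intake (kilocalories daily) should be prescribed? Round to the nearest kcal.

Mifflin-St Jeor (male): BMR = 10(103) + 6.25(148) − 5(71) + 5 = 1030 + 925 − 355 + 5 = 1605 kcal/day.
TEE = 1605 × 1.475 = 2367.375 kcal/day.
Required daily surplus = 0.75 × 7700 ÷ 7 = 825 kcal/day.
Target intake = 2367.375 + 825 = 3192.375 kcal/day.

3192 kilocalories daily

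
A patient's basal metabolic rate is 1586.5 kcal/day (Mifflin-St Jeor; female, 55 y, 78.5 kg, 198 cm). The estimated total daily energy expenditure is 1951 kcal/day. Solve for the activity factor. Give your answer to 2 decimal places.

1.23

Activity factor = TEE ÷ BMR = 1951 ÷ 1586.5 = 1.23.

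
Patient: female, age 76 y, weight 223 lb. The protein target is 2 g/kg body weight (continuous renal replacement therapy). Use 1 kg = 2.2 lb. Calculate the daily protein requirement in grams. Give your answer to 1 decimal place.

202.7 g/day

Weight in kg = 223 ÷ 2.2 = 101.3636 kg.
Protein = 2 g/kg × 101.3636 kg = 202.7273 g/day.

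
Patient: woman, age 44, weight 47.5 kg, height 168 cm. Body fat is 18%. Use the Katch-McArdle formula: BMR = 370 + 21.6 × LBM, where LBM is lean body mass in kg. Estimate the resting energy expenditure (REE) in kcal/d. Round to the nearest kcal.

LBM = 47.5 × (1 − 0.18) = 38.95 kg. Katch-McArdle: BMR = 370 + 21.6 × 38.95 = 1211.32 kcal/day.

1211 kcal/d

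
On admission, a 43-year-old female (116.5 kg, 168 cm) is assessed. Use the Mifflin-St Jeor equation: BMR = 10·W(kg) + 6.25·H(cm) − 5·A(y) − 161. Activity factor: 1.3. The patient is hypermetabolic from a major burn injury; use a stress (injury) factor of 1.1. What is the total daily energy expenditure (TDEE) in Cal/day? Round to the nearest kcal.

Mifflin-St Jeor (female): BMR = 10(116.5) + 6.25(168) − 5(43) − 161 = 1165 + 1050 − 215 − 161 = 1839 kcal/day.
TEE = BMR × activity factor = 1839 × 1.3 = 2390.7 kcal/day.
Apply stress factor: 2390.7 × 1.1 = 2629.77 kcal/day.

2630 Cal/day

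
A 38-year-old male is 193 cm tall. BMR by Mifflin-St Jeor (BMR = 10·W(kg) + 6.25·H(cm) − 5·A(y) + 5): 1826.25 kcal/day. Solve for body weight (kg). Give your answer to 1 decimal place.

80.5 kg

1826.25 = 10·W + 6.25(193) − 5(38) + 5
10·W = 1826.25 − 1021.25 = 805, so W = 80.5 kg.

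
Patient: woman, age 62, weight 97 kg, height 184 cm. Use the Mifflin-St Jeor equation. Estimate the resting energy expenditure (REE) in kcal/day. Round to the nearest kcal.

Mifflin-St Jeor (female): BMR = 10(97) + 6.25(184) − 5(62) − 161 = 970 + 1150 − 310 − 161 = 1649 kcal/day.

1649 kcal/day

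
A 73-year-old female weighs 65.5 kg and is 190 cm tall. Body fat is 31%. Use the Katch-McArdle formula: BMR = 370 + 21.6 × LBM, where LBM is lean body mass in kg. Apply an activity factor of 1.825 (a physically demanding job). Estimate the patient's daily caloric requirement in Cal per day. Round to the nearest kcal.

2457 Cal per day

LBM = 65.5 × (1 − 0.31) = 45.195 kg. Katch-McArdle: BMR = 370 + 21.6 × 45.195 = 1346.212 kcal/day.
TEE = BMR × activity factor = 1346.212 × 1.825 = 2456.8369 kcal/day.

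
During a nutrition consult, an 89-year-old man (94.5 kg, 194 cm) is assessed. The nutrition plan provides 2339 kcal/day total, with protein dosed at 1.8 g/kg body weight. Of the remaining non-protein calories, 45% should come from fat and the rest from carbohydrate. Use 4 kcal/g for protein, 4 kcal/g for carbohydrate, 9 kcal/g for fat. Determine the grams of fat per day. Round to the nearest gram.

83 g/day

Protein = 1.8 × 94.5 = 170.1 g → 170.1 × 4 = 680.4 kcal.
Non-protein calories = 2339 − 680.4 = 1658.6 kcal.
Fat: 45% × 1658.6 = 746.37 kcal; carbohydrate: 912.23 kcal.
Fat: 746.37 kcal ÷ 9 kcal/g = 82.93 g.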